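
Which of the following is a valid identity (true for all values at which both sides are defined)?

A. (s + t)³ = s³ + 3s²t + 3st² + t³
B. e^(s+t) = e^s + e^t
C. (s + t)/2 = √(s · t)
A: holds — e.g. at (2, 7), both sides equal 729.
B: fails at (3, 3) — LHS = e^6 ≈ 403.4, RHS = 2·e^3 ≈ 40.17.
C: fails at (5, 8) — LHS = 13/2, RHS = 2·√(10) ≈ 6.325.

Answer: A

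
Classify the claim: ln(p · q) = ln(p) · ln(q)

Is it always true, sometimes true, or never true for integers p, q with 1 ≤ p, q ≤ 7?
It holds at (p, q) = (1, 1) (both sides equal 0), but fails at (p, q) = (6, 3) (LHS = ln(18) ≈ 2.89, RHS = ln(3)·ln(6) ≈ 1.968).

Answer: Sometimes true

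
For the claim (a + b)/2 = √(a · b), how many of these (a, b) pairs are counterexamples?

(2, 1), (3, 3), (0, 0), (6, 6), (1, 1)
1

Testing each pair:
(2, 1): LHS = 3/2, RHS = √(2) ≈ 1.414 → counterexample
(3, 3): LHS = 3, RHS = 3 → satisfies claim
(0, 0): LHS = 0, RHS = 0 → satisfies claim
(6, 6): LHS = 6, RHS = 6 → satisfies claim
(1, 1): LHS = 1, RHS = 1 → satisfies claim

That makes 1 counterexample.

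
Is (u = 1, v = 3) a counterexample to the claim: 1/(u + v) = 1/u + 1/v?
Yes

Substituting u = 1, v = 3:
LHS = 1/(1 + 3) = 1/4
RHS = 1/1 + 1/3 = 4/3

Since LHS ≠ RHS, this pair disproves the claim.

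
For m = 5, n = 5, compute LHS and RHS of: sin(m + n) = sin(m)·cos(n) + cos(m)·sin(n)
LHS = sin(5 + 5) = sin(10) ≈ -0.544
RHS = sin(5)·cos(5) + cos(5)·sin(5) = 2·sin(5)·cos(5) ≈ -0.544

LHS = RHS: the two sides agree.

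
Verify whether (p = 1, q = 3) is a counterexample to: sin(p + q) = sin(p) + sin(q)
Substituting p = 1, q = 3:
LHS = sin(1 + 3) = sin(4) ≈ -0.7568
RHS = sin(1) + sin(3) ≈ 0.9826

Since LHS ≠ RHS, this pair disproves the claim.

Answer: Yes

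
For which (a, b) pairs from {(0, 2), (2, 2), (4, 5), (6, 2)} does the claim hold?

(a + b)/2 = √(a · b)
Testing each pair:
(0, 2): LHS = 1, RHS = 0 → fails
(2, 2): LHS = 2, RHS = 2 → holds
(4, 5): LHS = 9/2, RHS = 2·√(5) ≈ 4.472 → fails
(6, 2): LHS = 4, RHS = 2·√(3) ≈ 3.464 → fails

1 of 4 pairs satisfies the claim.

Answer: (2, 2)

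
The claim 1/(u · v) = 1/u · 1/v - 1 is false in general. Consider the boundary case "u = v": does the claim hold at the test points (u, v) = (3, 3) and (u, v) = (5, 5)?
No, fails at both test points

At (3, 3): LHS = 1/9 ≠ RHS = -8/9
At (5, 5): LHS = 1/25 ≠ RHS = -24/25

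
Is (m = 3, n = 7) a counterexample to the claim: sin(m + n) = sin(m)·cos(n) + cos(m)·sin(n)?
Substituting m = 3, n = 7:
LHS = sin(3 + 7) = sin(10) ≈ -0.544
RHS = sin(3)·cos(7) + cos(3)·sin(7) = sin(7)·cos(3) + sin(3)·cos(7) ≈ -0.544

The sides agree, so this pair does not disprove the claim.

Answer: No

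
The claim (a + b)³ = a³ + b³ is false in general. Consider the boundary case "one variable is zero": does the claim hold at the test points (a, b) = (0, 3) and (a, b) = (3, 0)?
Yes, holds at both test points

At (0, 3): LHS = 27, RHS = 27 → equal
At (3, 0): LHS = 27, RHS = 27 → equal

So the claim does hold at both of these boundary points, even though it is not an identity.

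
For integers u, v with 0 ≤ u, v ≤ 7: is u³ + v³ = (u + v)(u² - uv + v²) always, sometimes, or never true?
The identity holds for every pair in the range. For instance at (u, v) = (4, 7): both sides equal 407.

Answer: Always true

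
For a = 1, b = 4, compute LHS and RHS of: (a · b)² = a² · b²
LHS = (1 · 4)² = 16
RHS = 1² · 4² = 16

LHS = RHS: the two sides agree.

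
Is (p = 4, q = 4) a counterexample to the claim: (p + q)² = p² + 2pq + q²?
No

Substituting p = 4, q = 4:
LHS = (4 + 4)² = 64
RHS = 4² + 2·4·4 + 4² = 64

The sides agree, so this pair does not disprove the claim.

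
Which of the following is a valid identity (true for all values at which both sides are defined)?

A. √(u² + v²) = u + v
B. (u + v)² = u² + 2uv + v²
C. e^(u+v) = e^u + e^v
B

A: fails at (6, 7) — LHS = √(85) ≈ 9.22, RHS = 13.
B: holds — e.g. at (3, 5), both sides equal 64.
C: fails at (2, 4) — LHS = e^6 ≈ 403.4, RHS = e^2 + e^4 ≈ 61.99.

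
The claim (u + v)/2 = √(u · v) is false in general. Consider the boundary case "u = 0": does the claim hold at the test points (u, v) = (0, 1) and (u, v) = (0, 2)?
At (0, 1): LHS = 1/2 ≠ RHS = 0
At (0, 2): LHS = 1 ≠ RHS = 0

Answer: No, fails at both test points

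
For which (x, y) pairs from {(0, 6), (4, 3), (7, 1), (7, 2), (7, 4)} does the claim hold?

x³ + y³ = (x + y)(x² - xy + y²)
Testing each pair:
(0, 6): LHS = 216, RHS = 216 → holds
(4, 3): LHS = 91, RHS = 91 → holds
(7, 1): LHS = 344, RHS = 344 → holds
(7, 2): LHS = 351, RHS = 351 → holds
(7, 4): LHS = 407, RHS = 407 → holds

Every pair satisfies the claim.

Answer: All pairs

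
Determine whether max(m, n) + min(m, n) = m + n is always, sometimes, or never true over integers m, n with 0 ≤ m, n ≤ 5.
Always true

The identity holds for every pair in the range. For instance at (m, n) = (1, 0): both sides equal 1.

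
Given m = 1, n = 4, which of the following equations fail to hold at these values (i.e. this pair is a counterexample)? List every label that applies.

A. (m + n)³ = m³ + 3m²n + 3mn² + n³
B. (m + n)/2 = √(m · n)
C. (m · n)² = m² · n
Evaluating each claim at the given values:
A. LHS = 125, RHS = 125 → holds here (LHS = RHS)
B. LHS = 5/2, RHS = 2 → fails here (LHS ≠ RHS)
C. LHS = 16, RHS = 4 → fails here (LHS ≠ RHS)

Answer: B, C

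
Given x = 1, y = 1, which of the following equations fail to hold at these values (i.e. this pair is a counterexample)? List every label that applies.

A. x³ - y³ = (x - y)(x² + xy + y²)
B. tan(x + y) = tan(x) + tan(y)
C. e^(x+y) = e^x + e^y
Evaluating each claim at the given values:
A. LHS = 0, RHS = 0 → holds here (LHS = RHS)
B. LHS = tan(2) ≈ -2.185, RHS = 2·tan(1) ≈ 3.115 → fails here (LHS ≠ RHS)
C. LHS = e^2 ≈ 7.389, RHS = 2·e ≈ 5.437 → fails here (LHS ≠ RHS)

Answer: B, C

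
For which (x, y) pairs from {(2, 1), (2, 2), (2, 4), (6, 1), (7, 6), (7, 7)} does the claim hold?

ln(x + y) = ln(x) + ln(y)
(2, 2)

Testing each pair:
(2, 1): LHS = ln(3) ≈ 1.099, RHS = ln(2) ≈ 0.6931 → fails
(2, 2): LHS = ln(4) ≈ 1.386, RHS = 2·ln(2) ≈ 1.386 → holds
(2, 4): LHS = ln(6) ≈ 1.792, RHS = ln(2) + ln(4) ≈ 2.079 → fails
(6, 1): LHS = ln(7) ≈ 1.946, RHS = ln(6) ≈ 1.792 → fails
(7, 6): LHS = ln(13) ≈ 2.565, RHS = ln(6) + ln(7) ≈ 3.738 → fails
(7, 7): LHS = ln(14) ≈ 2.639, RHS = 2·ln(7) ≈ 3.892 → fails

1 of 6 pairs satisfies the claim.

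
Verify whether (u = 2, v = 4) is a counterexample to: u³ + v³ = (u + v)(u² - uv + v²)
Substituting u = 2, v = 4:
LHS = 2³ + 4³ = 72
RHS = (2 + 4)(2² - 2·4 + 4²) = 72

The sides agree, so this pair does not disprove the claim.

Answer: No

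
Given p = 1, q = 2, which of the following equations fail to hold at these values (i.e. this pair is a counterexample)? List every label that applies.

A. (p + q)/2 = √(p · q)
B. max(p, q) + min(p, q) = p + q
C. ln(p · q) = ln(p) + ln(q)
Evaluating each claim at the given values:
A. LHS = 3/2, RHS = √(2) ≈ 1.414 → fails here (LHS ≠ RHS)
B. LHS = 3, RHS = 3 → holds here (LHS = RHS)
C. LHS = ln(2) ≈ 0.6931, RHS = ln(2) ≈ 0.6931 → holds here (LHS = RHS)

Answer: A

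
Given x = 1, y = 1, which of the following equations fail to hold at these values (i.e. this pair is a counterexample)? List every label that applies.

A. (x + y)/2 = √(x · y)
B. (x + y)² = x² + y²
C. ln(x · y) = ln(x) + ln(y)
Evaluating each claim at the given values:
A. LHS = 1, RHS = 1 → holds here (LHS = RHS)
B. LHS = 4, RHS = 2 → fails here (LHS ≠ RHS)
C. LHS = 0, RHS = 0 → holds here (LHS = RHS)

Answer: B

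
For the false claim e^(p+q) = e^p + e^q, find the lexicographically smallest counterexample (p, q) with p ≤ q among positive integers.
(p, q) = (1, 1)

Substituting (1, 1) into the claim:
LHS = e^(1+1) = e^2 ≈ 7.389
RHS = e^1 + e^1 = 2·e ≈ 5.437

Since LHS ≠ RHS, this pair disproves the claim, and no lexicographically smaller pair (p ≤ q, positive integers) does.

For instance (5, 8) is also a counterexample (LHS = e^13 ≈ 442413.4, RHS = e^5 + e^8 ≈ 3129), but it's lexicographically larger.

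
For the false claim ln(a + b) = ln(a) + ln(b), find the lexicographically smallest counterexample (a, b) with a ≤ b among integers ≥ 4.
Substituting (4, 4) into the claim:
LHS = ln(4 + 4) = ln(8) ≈ 2.079
RHS = ln(4) + ln(4) = 2·ln(4) ≈ 2.773

Since LHS ≠ RHS, this pair disproves the claim, and no lexicographically smaller pair (a ≤ b, integers ≥ 4) does.

For instance (5, 6) is also a counterexample (LHS = ln(11) ≈ 2.398, RHS = ln(5) + ln(6) ≈ 3.401), but it's lexicographically larger.

Answer: (a, b) = (4, 4)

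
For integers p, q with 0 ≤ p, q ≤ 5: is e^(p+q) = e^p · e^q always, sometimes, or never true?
The identity holds for every pair in the range. For instance at (p, q) = (0, 5): both sides equal e^5 ≈ 148.4.

Answer: Always true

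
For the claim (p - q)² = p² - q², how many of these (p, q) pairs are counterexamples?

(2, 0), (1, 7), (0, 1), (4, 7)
Testing each pair:
(2, 0): LHS = 4, RHS = 4 → satisfies claim
(1, 7): LHS = 36, RHS = -48 → counterexample
(0, 1): LHS = 1, RHS = -1 → counterexample
(4, 7): LHS = 9, RHS = -33 → counterexample

That makes 3 counterexamples.

Answer: 3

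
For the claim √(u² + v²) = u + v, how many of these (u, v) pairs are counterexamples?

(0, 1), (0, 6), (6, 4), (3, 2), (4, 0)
Testing each pair:
(0, 1): LHS = 1, RHS = 1 → satisfies claim
(0, 6): LHS = 6, RHS = 6 → satisfies claim
(6, 4): LHS = 2·√(13) ≈ 7.211, RHS = 10 → counterexample
(3, 2): LHS = √(13) ≈ 3.606, RHS = 5 → counterexample
(4, 0): LHS = 4, RHS = 4 → satisfies claim

That makes 2 counterexamples.

Answer: 2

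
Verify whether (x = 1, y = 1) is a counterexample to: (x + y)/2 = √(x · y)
No

Substituting x = 1, y = 1:
LHS = (1 + 1)/2 = 1
RHS = √(1 · 1) = 1

The sides agree, so this pair does not disprove the claim.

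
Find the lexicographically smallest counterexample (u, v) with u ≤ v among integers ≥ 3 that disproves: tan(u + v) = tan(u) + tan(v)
Substituting (3, 3) into the claim:
LHS = tan(3 + 3) = tan(6) ≈ -0.291
RHS = tan(3) + tan(3) = 2·tan(3) ≈ -0.2851

Since LHS ≠ RHS, this pair disproves the claim, and no lexicographically smaller pair (u ≤ v, integers ≥ 3) does.

For instance (7, 7) is also a counterexample (LHS = tan(14) ≈ 7.245, RHS = 2·tan(7) ≈ 1.743), but it's lexicographically larger.

Answer: (u, v) = (3, 3)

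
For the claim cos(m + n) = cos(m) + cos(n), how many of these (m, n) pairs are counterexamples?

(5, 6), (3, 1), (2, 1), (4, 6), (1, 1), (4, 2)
6

Testing each pair:
(5, 6): LHS = cos(11) ≈ 0.004426, RHS = cos(5) + cos(6) ≈ 1.244 → counterexample
(3, 1): LHS = cos(4) ≈ -0.6536, RHS = cos(3) + cos(1) ≈ -0.4497 → counterexample
(2, 1): LHS = cos(3) ≈ -0.99, RHS = cos(2) + cos(1) ≈ 0.1242 → counterexample
(4, 6): LHS = cos(10) ≈ -0.8391, RHS = cos(4) + cos(6) ≈ 0.3065 → counterexample
(1, 1): LHS = cos(2) ≈ -0.4161, RHS = 2·cos(1) ≈ 1.081 → counterexample
(4, 2): LHS = cos(6) ≈ 0.9602, RHS = cos(4) + cos(2) ≈ -1.07 → counterexample

That makes 6 counterexamples.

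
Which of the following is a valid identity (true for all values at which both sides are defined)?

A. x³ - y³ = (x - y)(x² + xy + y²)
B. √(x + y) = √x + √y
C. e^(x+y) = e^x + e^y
A: holds — e.g. at (4, 4), both sides equal 0.
B: fails at (1, 4) — LHS = √(5) ≈ 2.236, RHS = 3.
C: fails at (4, 6) — LHS = e^10 ≈ 22026.5, RHS = e^4 + e^6 ≈ 458.

Answer: A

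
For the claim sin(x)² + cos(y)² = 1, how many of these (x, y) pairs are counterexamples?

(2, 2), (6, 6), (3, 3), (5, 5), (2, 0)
1

Testing each pair:
(2, 2): LHS = cos(2)² + sin(2)² = 1, RHS = 1 → satisfies claim
(6, 6): LHS = sin(6)² + cos(6)² = 1, RHS = 1 → satisfies claim
(3, 3): LHS = sin(3)² + cos(3)² = 1, RHS = 1 → satisfies claim
(5, 5): LHS = cos(5)² + sin(5)² = 1, RHS = 1 → satisfies claim
(2, 0): LHS = sin(2)² + 1 ≈ 1.827, RHS = 1 → counterexample

That makes 1 counterexample.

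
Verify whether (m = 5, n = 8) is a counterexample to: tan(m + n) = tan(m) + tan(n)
Yes

Substituting m = 5, n = 8:
LHS = tan(5 + 8) = tan(13) ≈ 0.463
RHS = tan(5) + tan(8) ≈ -10.18

Since LHS ≠ RHS, this pair disproves the claim.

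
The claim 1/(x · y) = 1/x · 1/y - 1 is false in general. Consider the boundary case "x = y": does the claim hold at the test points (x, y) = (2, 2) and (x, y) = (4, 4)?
At (2, 2): LHS = 1/4 ≠ RHS = -3/4
At (4, 4): LHS = 1/16 ≠ RHS = -15/16

Answer: No, fails at both test points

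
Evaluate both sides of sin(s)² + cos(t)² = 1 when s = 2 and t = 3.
LHS = sin(2)² + cos(3)² ≈ 1.807
RHS = 1

LHS ≠ RHS (they differ by about 0.8069), so the equation does not hold here.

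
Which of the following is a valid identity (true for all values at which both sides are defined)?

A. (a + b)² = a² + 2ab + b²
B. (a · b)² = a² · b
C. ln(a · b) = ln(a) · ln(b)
A

A: holds — e.g. at (6, 7), both sides equal 169.
B: fails at (3, 7) — LHS = 441, RHS = 63.
C: fails at (1, 5) — LHS = ln(5) ≈ 1.609, RHS = 0.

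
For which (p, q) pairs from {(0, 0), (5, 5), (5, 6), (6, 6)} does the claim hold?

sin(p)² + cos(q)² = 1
Testing each pair:
(0, 0): LHS = 1, RHS = 1 → holds
(5, 5): LHS = cos(5)² + sin(5)² = 1, RHS = 1 → holds
(5, 6): LHS = sin(5)² + cos(6)² ≈ 1.841, RHS = 1 → fails
(6, 6): LHS = sin(6)² + cos(6)² = 1, RHS = 1 → holds

3 of 4 pairs satisfy the claim.

Answer: (0, 0), (5, 5), (6, 6)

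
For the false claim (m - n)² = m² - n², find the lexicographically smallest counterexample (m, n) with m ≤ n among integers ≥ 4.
Substituting (4, 5) into the claim:
LHS = (4 - 5)² = 1
RHS = 4² - 5² = -9

Since LHS ≠ RHS, this pair disproves the claim, and no lexicographically smaller pair (m ≤ n, integers ≥ 4) does.

For instance (8, 11) is also a counterexample (LHS = 9, RHS = -57), but it's lexicographically larger.

Answer: (m, n) = (4, 5)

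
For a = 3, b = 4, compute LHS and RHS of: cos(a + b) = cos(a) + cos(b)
LHS = cos(3 + 4) = cos(7) ≈ 0.7539
RHS = cos(3) + cos(4) ≈ -1.644

LHS ≠ RHS (they differ by about 2.398), so the equation does not hold here.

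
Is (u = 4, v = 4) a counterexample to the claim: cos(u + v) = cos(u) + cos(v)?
Substituting u = 4, v = 4:
LHS = cos(4 + 4) = cos(8) ≈ -0.1455
RHS = cos(4) + cos(4) = 2·cos(4) ≈ -1.307

Since LHS ≠ RHS, this pair disproves the claim.

Answer: Yes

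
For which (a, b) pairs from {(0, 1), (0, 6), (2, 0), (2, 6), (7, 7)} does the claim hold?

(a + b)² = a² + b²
Testing each pair:
(0, 1): LHS = 1, RHS = 1 → holds
(0, 6): LHS = 36, RHS = 36 → holds
(2, 0): LHS = 4, RHS = 4 → holds
(2, 6): LHS = 64, RHS = 40 → fails
(7, 7): LHS = 196, RHS = 98 → fails

3 of 5 pairs satisfy the claim.

Answer: (0, 1), (0, 6), (2, 0)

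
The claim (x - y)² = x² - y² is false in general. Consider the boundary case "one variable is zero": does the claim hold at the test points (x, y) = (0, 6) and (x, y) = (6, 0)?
At (0, 6): LHS = 36 ≠ RHS = -36
At (6, 0): LHS = 36, RHS = 36 → equal

Answer: Only at (6, 0)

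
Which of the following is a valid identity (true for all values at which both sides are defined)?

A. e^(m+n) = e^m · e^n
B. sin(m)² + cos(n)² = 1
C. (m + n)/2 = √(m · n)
A

A: holds — e.g. at (2, 3), both sides equal e^5 ≈ 148.4.
B: fails at (3, 5) — LHS = sin(3)² + cos(5)² ≈ 0.1004, RHS = 1.
C: fails at (4, 6) — LHS = 5, RHS = 2·√(6) ≈ 4.899.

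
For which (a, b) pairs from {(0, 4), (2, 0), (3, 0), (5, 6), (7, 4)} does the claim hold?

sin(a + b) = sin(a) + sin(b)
(0, 4), (2, 0), (3, 0)

Testing each pair:
(0, 4): LHS = sin(4) ≈ -0.7568, RHS = sin(4) ≈ -0.7568 → holds
(2, 0): LHS = sin(2) ≈ 0.9093, RHS = sin(2) ≈ 0.9093 → holds
(3, 0): LHS = sin(3) ≈ 0.1411, RHS = sin(3) ≈ 0.1411 → holds
(5, 6): LHS = sin(11) ≈ -1, RHS = sin(5) + sin(6) ≈ -1.238 → fails
(7, 4): LHS = sin(11) ≈ -1, RHS = sin(4) + sin(7) ≈ -0.09982 → fails

3 of 5 pairs satisfy the claim.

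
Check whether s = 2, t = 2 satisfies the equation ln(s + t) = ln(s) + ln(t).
Holds

Substituting s = 2, t = 2:

LHS = ln(2 + 2) = ln(4) ≈ 1.386
RHS = ln(2) + ln(2) = 2·ln(2) ≈ 1.386

LHS = RHS, so the equation holds at this point.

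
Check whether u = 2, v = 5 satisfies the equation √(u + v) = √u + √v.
Substituting u = 2, v = 5:

LHS = √(2 + 5) = √(7) ≈ 2.646
RHS = √2 + √5 = √(2) + √(5) ≈ 3.65

LHS ≠ RHS, so the equation does not hold at this point.

Answer: Fails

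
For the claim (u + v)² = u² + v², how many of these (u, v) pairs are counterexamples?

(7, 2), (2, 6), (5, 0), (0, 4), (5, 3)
Testing each pair:
(7, 2): LHS = 81, RHS = 53 → counterexample
(2, 6): LHS = 64, RHS = 40 → counterexample
(5, 0): LHS = 25, RHS = 25 → satisfies claim
(0, 4): LHS = 16, RHS = 16 → satisfies claim
(5, 3): LHS = 64, RHS = 34 → counterexample

That makes 3 counterexamples.

Answer: 3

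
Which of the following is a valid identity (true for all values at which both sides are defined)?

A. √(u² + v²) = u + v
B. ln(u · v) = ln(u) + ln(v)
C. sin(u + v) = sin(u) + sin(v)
A: fails at (3, 7) — LHS = √(58) ≈ 7.616, RHS = 10.
B: holds — e.g. at (2, 7), both sides equal ln(14) ≈ 2.639.
C: fails at (3, 4) — LHS = sin(7) ≈ 0.657, RHS = sin(4) + sin(3) ≈ -0.6157.

Answer: B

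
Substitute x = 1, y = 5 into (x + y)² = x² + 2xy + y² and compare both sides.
LHS = (1 + 5)² = 36
RHS = 1² + 2·1·5 + 5² = 36

LHS = RHS: the two sides agree.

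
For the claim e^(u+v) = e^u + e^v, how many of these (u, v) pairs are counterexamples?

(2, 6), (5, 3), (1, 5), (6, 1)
4

Testing each pair:
(2, 6): LHS = e^8 ≈ 2981, RHS = e^2 + e^6 ≈ 410.8 → counterexample
(5, 3): LHS = e^8 ≈ 2981, RHS = e^3 + e^5 ≈ 168.5 → counterexample
(1, 5): LHS = e^6 ≈ 403.4, RHS = e + e^5 ≈ 151.1 → counterexample
(6, 1): LHS = e^7 ≈ 1097, RHS = e + e^6 ≈ 406.1 → counterexample

That makes 4 counterexamples.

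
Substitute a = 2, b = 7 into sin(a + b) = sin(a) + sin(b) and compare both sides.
LHS = sin(2 + 7) = sin(9) ≈ 0.4121
RHS = sin(2) + sin(7) ≈ 1.566

LHS ≠ RHS (they differ by about 1.154), so the equation does not hold here.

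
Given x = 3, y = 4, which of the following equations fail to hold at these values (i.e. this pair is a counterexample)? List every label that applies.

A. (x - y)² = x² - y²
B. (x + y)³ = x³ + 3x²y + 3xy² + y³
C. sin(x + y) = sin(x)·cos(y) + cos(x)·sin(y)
Evaluating each claim at the given values:
A. LHS = 1, RHS = -7 → fails here (LHS ≠ RHS)
B. LHS = 343, RHS = 343 → holds here (LHS = RHS)
C. LHS = sin(7) ≈ 0.657, RHS = sin(3)·cos(4) + sin(4)·cos(3) ≈ 0.657 → holds here (LHS = RHS)

Answer: A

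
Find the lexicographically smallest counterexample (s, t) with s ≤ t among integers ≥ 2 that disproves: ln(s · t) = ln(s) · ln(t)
(s, t) = (2, 2)

Substituting (2, 2) into the claim:
LHS = ln(2 · 2) = ln(4) ≈ 1.386
RHS = ln(2) · ln(2) = ln(2)² ≈ 0.4805

Since LHS ≠ RHS, this pair disproves the claim, and no lexicographically smaller pair (s ≤ t, integers ≥ 2) does.

For instance (2, 4) is also a counterexample (LHS = ln(8) ≈ 2.079, RHS = ln(2)·ln(4) ≈ 0.9609), but it's lexicographically larger.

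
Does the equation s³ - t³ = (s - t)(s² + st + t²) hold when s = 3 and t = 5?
Substituting s = 3, t = 5:

LHS = 3³ - 5³ = -98
RHS = (3 - 5)(3² + 3·5 + 5²) = -98

LHS = RHS, so the equation holds at this point.

Answer: Holds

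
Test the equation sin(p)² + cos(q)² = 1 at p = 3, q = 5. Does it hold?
Substituting p = 3, q = 5:

LHS = sin(3)² + cos(5)² ≈ 0.1004
RHS = 1

LHS ≠ RHS, so the equation does not hold at this point.

Answer: Fails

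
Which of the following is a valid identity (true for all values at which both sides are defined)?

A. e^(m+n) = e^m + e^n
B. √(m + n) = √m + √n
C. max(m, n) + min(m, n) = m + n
C

A: fails at (1, 1) — LHS = e^2 ≈ 7.389, RHS = 2·e ≈ 5.437.
B: fails at (1, 5) — LHS = √(6) ≈ 2.449, RHS = 1 + √(5) ≈ 3.236.
C: holds — e.g. at (4, 6), both sides equal 10.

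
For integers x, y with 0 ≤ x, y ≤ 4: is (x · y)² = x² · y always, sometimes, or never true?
It holds at (x, y) = (1, 0) (both sides equal 0), but fails at (x, y) = (3, 3) (LHS = 81, RHS = 27).

Answer: Sometimes true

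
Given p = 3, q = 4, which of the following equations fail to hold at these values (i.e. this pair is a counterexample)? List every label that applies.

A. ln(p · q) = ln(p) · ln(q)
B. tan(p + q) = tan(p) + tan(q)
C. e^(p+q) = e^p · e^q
Evaluating each claim at the given values:
A. LHS = ln(12) ≈ 2.485, RHS = ln(3)·ln(4) ≈ 1.523 → fails here (LHS ≠ RHS)
B. LHS = tan(7) ≈ 0.8714, RHS = tan(3) + tan(4) ≈ 1.015 → fails here (LHS ≠ RHS)
C. LHS = e^7 ≈ 1097, RHS = e^7 ≈ 1097 → holds here (LHS = RHS)

Answer: A, B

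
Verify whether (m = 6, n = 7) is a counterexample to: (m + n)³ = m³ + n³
Yes

Substituting m = 6, n = 7:
LHS = (6 + 7)³ = 2197
RHS = 6³ + 7³ = 559

Since LHS ≠ RHS, this pair disproves the claim.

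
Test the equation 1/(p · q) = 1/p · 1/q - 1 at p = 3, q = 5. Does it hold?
Fails

Substituting p = 3, q = 5:

LHS = 1/(3 · 5) = 1/15
RHS = 1/3 · 1/5 - 1 = -14/15

LHS ≠ RHS, so the equation does not hold at this point.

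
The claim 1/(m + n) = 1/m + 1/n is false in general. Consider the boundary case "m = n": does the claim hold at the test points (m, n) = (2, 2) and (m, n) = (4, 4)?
At (2, 2): LHS = 1/4 ≠ RHS = 1
At (4, 4): LHS = 1/8 ≠ RHS = 1/2

Answer: No, fails at both test points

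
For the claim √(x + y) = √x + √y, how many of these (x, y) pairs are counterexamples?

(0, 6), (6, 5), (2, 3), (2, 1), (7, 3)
4

Testing each pair:
(0, 6): LHS = √(6) ≈ 2.449, RHS = √(6) ≈ 2.449 → satisfies claim
(6, 5): LHS = √(11) ≈ 3.317, RHS = √(5) + √(6) ≈ 4.686 → counterexample
(2, 3): LHS = √(5) ≈ 2.236, RHS = √(2) + √(3) ≈ 3.146 → counterexample
(2, 1): LHS = √(3) ≈ 1.732, RHS = 1 + √(2) ≈ 2.414 → counterexample
(7, 3): LHS = √(10) ≈ 3.162, RHS = √(3) + √(7) ≈ 4.378 → counterexample

That makes 4 counterexamples.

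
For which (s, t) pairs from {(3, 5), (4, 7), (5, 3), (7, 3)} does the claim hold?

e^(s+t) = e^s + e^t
Testing each pair:
(3, 5): LHS = e^8 ≈ 2981, RHS = e^3 + e^5 ≈ 168.5 → fails
(4, 7): LHS = e^11 ≈ 59874.1, RHS = e^4 + e^7 ≈ 1151 → fails
(5, 3): LHS = e^8 ≈ 2981, RHS = e^3 + e^5 ≈ 168.5 → fails
(7, 3): LHS = e^10 ≈ 22026.5, RHS = e^3 + e^7 ≈ 1117 → fails

No pair satisfies the claim.

Answer: None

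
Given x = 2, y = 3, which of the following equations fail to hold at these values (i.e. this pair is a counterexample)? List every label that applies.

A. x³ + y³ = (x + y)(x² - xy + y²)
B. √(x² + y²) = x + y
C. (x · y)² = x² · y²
B

Evaluating each claim at the given values:
A. LHS = 35, RHS = 35 → holds here (LHS = RHS)
B. LHS = √(13) ≈ 3.606, RHS = 5 → fails here (LHS ≠ RHS)
C. LHS = 36, RHS = 36 → holds here (LHS = RHS)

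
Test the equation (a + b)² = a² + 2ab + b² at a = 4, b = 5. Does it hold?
Substituting a = 4, b = 5:

LHS = (4 + 5)² = 81
RHS = 4² + 2·4·5 + 5² = 81

LHS = RHS, so the equation holds at this point.

Answer: Holds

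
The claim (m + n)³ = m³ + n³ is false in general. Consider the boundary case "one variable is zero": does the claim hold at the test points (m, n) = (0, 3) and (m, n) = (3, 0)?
At (0, 3): LHS = 27, RHS = 27 → equal
At (3, 0): LHS = 27, RHS = 27 → equal

So the claim does hold at both of these boundary points, even though it is not an identity.

Answer: Yes, holds at both test points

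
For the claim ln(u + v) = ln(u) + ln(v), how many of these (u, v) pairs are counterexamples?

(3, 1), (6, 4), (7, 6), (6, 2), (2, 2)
Testing each pair:
(3, 1): LHS = ln(4) ≈ 1.386, RHS = ln(3) ≈ 1.099 → counterexample
(6, 4): LHS = ln(10) ≈ 2.303, RHS = ln(4) + ln(6) ≈ 3.178 → counterexample
(7, 6): LHS = ln(13) ≈ 2.565, RHS = ln(6) + ln(7) ≈ 3.738 → counterexample
(6, 2): LHS = ln(8) ≈ 2.079, RHS = ln(2) + ln(6) ≈ 2.485 → counterexample
(2, 2): LHS = ln(4) ≈ 1.386, RHS = 2·ln(2) ≈ 1.386 → satisfies claim

That makes 4 counterexamples.

Answer: 4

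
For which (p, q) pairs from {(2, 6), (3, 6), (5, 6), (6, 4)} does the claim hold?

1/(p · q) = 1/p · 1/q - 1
Testing each pair:
(2, 6): LHS = 1/12, RHS = -11/12 → fails
(3, 6): LHS = 1/18, RHS = -17/18 → fails
(5, 6): LHS = 1/30, RHS = -29/30 → fails
(6, 4): LHS = 1/24, RHS = -23/24 → fails

No pair satisfies the claim.

Answer: None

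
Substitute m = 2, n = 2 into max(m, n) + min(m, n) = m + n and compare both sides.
LHS = max(2, 2) + min(2, 2) = 4
RHS = 2 + 2 = 4

LHS = RHS: the two sides agree.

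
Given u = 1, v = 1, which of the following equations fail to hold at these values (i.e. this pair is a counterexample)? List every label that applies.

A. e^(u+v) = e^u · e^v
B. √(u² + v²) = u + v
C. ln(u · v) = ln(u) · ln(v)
Evaluating each claim at the given values:
A. LHS = e^2 ≈ 7.389, RHS = e^2 ≈ 7.389 → holds here (LHS = RHS)
B. LHS = √(2) ≈ 1.414, RHS = 2 → fails here (LHS ≠ RHS)
C. LHS = 0, RHS = 0 → holds here (LHS = RHS)

Answer: B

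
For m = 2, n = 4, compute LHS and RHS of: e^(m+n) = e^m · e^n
LHS = e^(2+4) = e^6 ≈ 403.4
RHS = e^2 · e^4 = e^6 ≈ 403.4

LHS = RHS: the two sides agree.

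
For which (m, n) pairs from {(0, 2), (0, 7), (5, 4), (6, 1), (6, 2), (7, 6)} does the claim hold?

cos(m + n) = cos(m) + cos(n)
Testing each pair:
(0, 2): LHS = cos(2) ≈ -0.4161, RHS = cos(2) + 1 ≈ 0.5839 → fails
(0, 7): LHS = cos(7) ≈ 0.7539, RHS = cos(7) + 1 ≈ 1.754 → fails
(5, 4): LHS = cos(9) ≈ -0.9111, RHS = cos(4) + cos(5) ≈ -0.37 → fails
(6, 1): LHS = cos(7) ≈ 0.7539, RHS = cos(1) + cos(6) ≈ 1.5 → fails
(6, 2): LHS = cos(8) ≈ -0.1455, RHS = cos(2) + cos(6) ≈ 0.544 → fails
(7, 6): LHS = cos(13) ≈ 0.9074, RHS = cos(7) + cos(6) ≈ 1.714 → fails

No pair satisfies the claim.

Answer: None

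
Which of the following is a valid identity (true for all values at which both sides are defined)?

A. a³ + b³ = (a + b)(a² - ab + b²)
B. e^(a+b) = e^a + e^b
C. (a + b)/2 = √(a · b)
A: holds — e.g. at (6, 7), both sides equal 559.
B: fails at (2, 7) — LHS = e^9 ≈ 8103, RHS = e^2 + e^7 ≈ 1104.
C: fails at (2, 3) — LHS = 5/2, RHS = √(6) ≈ 2.449.

Answer: A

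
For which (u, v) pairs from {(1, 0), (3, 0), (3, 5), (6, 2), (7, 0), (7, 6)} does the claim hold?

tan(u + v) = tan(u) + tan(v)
Testing each pair:
(1, 0): LHS = tan(1) ≈ 1.557, RHS = tan(1) ≈ 1.557 → holds
(3, 0): LHS = tan(3) ≈ -0.1425, RHS = tan(3) ≈ -0.1425 → holds
(3, 5): LHS = tan(8) ≈ -6.8, RHS = tan(5) + tan(3) ≈ -3.523 → fails
(6, 2): LHS = tan(8) ≈ -6.8, RHS = tan(2) + tan(6) ≈ -2.476 → fails
(7, 0): LHS = tan(7) ≈ 0.8714, RHS = tan(7) ≈ 0.8714 → holds
(7, 6): LHS = tan(13) ≈ 0.463, RHS = tan(6) + tan(7) ≈ 0.5804 → fails

3 of 6 pairs satisfy the claim.

Answer: (1, 0), (3, 0), (7, 0)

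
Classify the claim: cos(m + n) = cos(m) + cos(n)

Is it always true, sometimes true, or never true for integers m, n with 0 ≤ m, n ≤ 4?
The claim fails for every pair in the range. For instance at (m, n) = (2, 0): LHS = cos(2) ≈ -0.4161, RHS = cos(2) + 1 ≈ 0.5839.

Answer: Never true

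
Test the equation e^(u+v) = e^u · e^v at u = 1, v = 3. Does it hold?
Holds

Substituting u = 1, v = 3:

LHS = e^(1+3) = e^4 ≈ 54.6
RHS = e^1 · e^3 = e^4 ≈ 54.6

LHS = RHS, so the equation holds at this point.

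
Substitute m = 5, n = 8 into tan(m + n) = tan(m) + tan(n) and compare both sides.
LHS = tan(5 + 8) = tan(13) ≈ 0.463
RHS = tan(5) + tan(8) ≈ -10.18

LHS ≠ RHS (they differ by about 10.64), so the equation does not hold here.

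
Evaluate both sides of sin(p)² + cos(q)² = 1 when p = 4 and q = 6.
LHS = sin(4)² + cos(6)² ≈ 1.495
RHS = 1

LHS ≠ RHS (they differ by about 0.4947), so the equation does not hold here.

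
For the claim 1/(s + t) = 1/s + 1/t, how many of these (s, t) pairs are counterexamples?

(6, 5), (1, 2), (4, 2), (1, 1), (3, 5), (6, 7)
6

Testing each pair:
(6, 5): LHS = 1/11, RHS = 11/30 → counterexample
(1, 2): LHS = 1/3, RHS = 3/2 → counterexample
(4, 2): LHS = 1/6, RHS = 3/4 → counterexample
(1, 1): LHS = 1/2, RHS = 2 → counterexample
(3, 5): LHS = 1/8, RHS = 8/15 → counterexample
(6, 7): LHS = 1/13, RHS = 13/42 → counterexample

That makes 6 counterexamples.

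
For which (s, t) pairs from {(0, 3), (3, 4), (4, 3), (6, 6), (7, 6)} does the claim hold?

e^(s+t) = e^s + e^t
Testing each pair:
(0, 3): LHS = e^3 ≈ 20.09, RHS = 1 + e^3 ≈ 21.09 → fails
(3, 4): LHS = e^7 ≈ 1097, RHS = e^3 + e^4 ≈ 74.68 → fails
(4, 3): LHS = e^7 ≈ 1097, RHS = e^3 + e^4 ≈ 74.68 → fails
(6, 6): LHS = e^12 ≈ 162754.8, RHS = 2·e^6 ≈ 806.9 → fails
(7, 6): LHS = e^13 ≈ 442413.4, RHS = e^6 + e^7 ≈ 1500 → fails

No pair satisfies the claim.

Answer: None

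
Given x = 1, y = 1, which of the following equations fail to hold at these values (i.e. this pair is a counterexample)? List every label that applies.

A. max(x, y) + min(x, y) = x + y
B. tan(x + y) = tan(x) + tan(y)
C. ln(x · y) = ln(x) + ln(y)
Evaluating each claim at the given values:
A. LHS = 2, RHS = 2 → holds here (LHS = RHS)
B. LHS = tan(2) ≈ -2.185, RHS = 2·tan(1) ≈ 3.115 → fails here (LHS ≠ RHS)
C. LHS = 0, RHS = 0 → holds here (LHS = RHS)

Answer: B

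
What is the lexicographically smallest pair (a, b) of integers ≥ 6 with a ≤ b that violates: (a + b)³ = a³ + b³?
(a, b) = (6, 6)

Substituting (6, 6) into the claim:
LHS = (6 + 6)³ = 1728
RHS = 6³ + 6³ = 432

Since LHS ≠ RHS, this pair disproves the claim, and no lexicographically smaller pair (a ≤ b, integers ≥ 6) does.

For instance (6, 8) is also a counterexample (LHS = 2744, RHS = 728), but it's lexicographically larger.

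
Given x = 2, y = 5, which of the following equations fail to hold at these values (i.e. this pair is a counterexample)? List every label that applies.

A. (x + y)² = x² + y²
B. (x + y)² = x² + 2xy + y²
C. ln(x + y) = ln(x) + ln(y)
Evaluating each claim at the given values:
A. LHS = 49, RHS = 29 → fails here (LHS ≠ RHS)
B. LHS = 49, RHS = 49 → holds here (LHS = RHS)
C. LHS = ln(7) ≈ 1.946, RHS = ln(2) + ln(5) ≈ 2.303 → fails here (LHS ≠ RHS)

Answer: A, C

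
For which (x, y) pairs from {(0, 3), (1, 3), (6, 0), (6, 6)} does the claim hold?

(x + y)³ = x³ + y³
(0, 3), (6, 0)

Testing each pair:
(0, 3): LHS = 27, RHS = 27 → holds
(1, 3): LHS = 64, RHS = 28 → fails
(6, 0): LHS = 216, RHS = 216 → holds
(6, 6): LHS = 1728, RHS = 432 → fails

2 of 4 pairs satisfy the claim.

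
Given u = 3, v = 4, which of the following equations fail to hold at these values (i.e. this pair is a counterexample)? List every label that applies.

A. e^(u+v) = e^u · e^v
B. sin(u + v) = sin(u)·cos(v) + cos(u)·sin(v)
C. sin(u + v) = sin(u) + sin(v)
C

Evaluating each claim at the given values:
A. LHS = e^7 ≈ 1097, RHS = e^7 ≈ 1097 → holds here (LHS = RHS)
B. LHS = sin(7) ≈ 0.657, RHS = sin(3)·cos(4) + sin(4)·cos(3) ≈ 0.657 → holds here (LHS = RHS)
C. LHS = sin(7) ≈ 0.657, RHS = sin(4) + sin(3) ≈ -0.6157 → fails here (LHS ≠ RHS)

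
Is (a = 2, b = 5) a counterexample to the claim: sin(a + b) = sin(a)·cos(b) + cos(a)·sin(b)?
Substituting a = 2, b = 5:
LHS = sin(2 + 5) = sin(7) ≈ 0.657
RHS = sin(2)·cos(5) + cos(2)·sin(5) = sin(2)·cos(5) + sin(5)·cos(2) ≈ 0.657

The sides agree, so this pair does not disprove the claim.

Answer: No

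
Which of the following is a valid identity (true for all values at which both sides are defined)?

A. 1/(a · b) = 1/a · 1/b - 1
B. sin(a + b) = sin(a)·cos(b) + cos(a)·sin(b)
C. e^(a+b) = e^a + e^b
A: fails at (4, 5) — LHS = 1/20, RHS = -19/20.
B: holds — e.g. at (3, 3), both sides equal sin(6) ≈ -0.2794.
C: fails at (1, 1) — LHS = e^2 ≈ 7.389, RHS = 2·e ≈ 5.437.

Answer: B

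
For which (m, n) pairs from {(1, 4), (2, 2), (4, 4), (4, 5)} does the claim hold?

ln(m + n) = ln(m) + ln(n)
Testing each pair:
(1, 4): LHS = ln(5) ≈ 1.609, RHS = ln(4) ≈ 1.386 → fails
(2, 2): LHS = ln(4) ≈ 1.386, RHS = 2·ln(2) ≈ 1.386 → holds
(4, 4): LHS = ln(8) ≈ 2.079, RHS = 2·ln(4) ≈ 2.773 → fails
(4, 5): LHS = ln(9) ≈ 2.197, RHS = ln(4) + ln(5) ≈ 2.996 → fails

1 of 4 pairs satisfies the claim.

Answer: (2, 2)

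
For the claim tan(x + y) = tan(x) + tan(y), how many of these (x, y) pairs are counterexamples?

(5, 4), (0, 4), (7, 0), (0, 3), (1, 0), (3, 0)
1

Testing each pair:
(5, 4): LHS = tan(9) ≈ -0.4523, RHS = tan(5) + tan(4) ≈ -2.223 → counterexample
(0, 4): LHS = tan(4) ≈ 1.158, RHS = tan(4) ≈ 1.158 → satisfies claim
(7, 0): LHS = tan(7) ≈ 0.8714, RHS = tan(7) ≈ 0.8714 → satisfies claim
(0, 3): LHS = tan(3) ≈ -0.1425, RHS = tan(3) ≈ -0.1425 → satisfies claim
(1, 0): LHS = tan(1) ≈ 1.557, RHS = tan(1) ≈ 1.557 → satisfies claim
(3, 0): LHS = tan(3) ≈ -0.1425, RHS = tan(3) ≈ -0.1425 → satisfies claim

That makes 1 counterexample.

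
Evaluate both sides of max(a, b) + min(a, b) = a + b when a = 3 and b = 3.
LHS = max(3, 3) + min(3, 3) = 6
RHS = 3 + 3 = 6

LHS = RHS: the two sides agree.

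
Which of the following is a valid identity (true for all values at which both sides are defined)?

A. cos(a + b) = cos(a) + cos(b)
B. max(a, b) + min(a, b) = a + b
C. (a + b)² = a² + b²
B

A: fails at (3, 5) — LHS = cos(8) ≈ -0.1455, RHS = cos(3) + cos(5) ≈ -0.7063.
B: holds — e.g. at (4, 4), both sides equal 8.
C: fails at (3, 5) — LHS = 64, RHS = 34.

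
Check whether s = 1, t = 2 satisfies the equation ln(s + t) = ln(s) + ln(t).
Fails

Substituting s = 1, t = 2:

LHS = ln(1 + 2) = ln(3) ≈ 1.099
RHS = ln(1) + ln(2) = ln(2) ≈ 0.6931

LHS ≠ RHS, so the equation does not hold at this point.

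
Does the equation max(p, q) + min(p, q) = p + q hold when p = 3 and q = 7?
Holds

Substituting p = 3, q = 7:

LHS = max(3, 7) + min(3, 7) = 10
RHS = 3 + 7 = 10

LHS = RHS, so the equation holds at this point.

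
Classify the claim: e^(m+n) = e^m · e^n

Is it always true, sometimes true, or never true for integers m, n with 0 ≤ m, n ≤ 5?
Always true

The identity holds for every pair in the range. For instance at (m, n) = (5, 2): both sides equal e^7 ≈ 1097.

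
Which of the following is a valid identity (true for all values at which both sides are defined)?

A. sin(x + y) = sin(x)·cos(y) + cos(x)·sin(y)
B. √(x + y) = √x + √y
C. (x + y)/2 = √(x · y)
A

A: holds — e.g. at (4, 4), both sides equal sin(8) ≈ 0.9894.
B: fails at (3, 7) — LHS = √(10) ≈ 3.162, RHS = √(3) + √(7) ≈ 4.378.
C: fails at (2, 7) — LHS = 9/2, RHS = √(14) ≈ 3.742.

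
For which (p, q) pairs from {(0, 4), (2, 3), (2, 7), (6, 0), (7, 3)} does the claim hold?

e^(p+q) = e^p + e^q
Testing each pair:
(0, 4): LHS = e^4 ≈ 54.6, RHS = 1 + e^4 ≈ 55.6 → fails
(2, 3): LHS = e^5 ≈ 148.4, RHS = e^2 + e^3 ≈ 27.47 → fails
(2, 7): LHS = e^9 ≈ 8103, RHS = e^2 + e^7 ≈ 1104 → fails
(6, 0): LHS = e^6 ≈ 403.4, RHS = 1 + e^6 ≈ 404.4 → fails
(7, 3): LHS = e^10 ≈ 22026.5, RHS = e^3 + e^7 ≈ 1117 → fails

No pair satisfies the claim.

Answer: None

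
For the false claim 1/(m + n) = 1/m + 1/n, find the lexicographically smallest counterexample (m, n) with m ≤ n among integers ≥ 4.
Substituting (4, 4) into the claim:
LHS = 1/(4 + 4) = 1/8
RHS = 1/4 + 1/4 = 1/2

Since LHS ≠ RHS, this pair disproves the claim, and no lexicographically smaller pair (m ≤ n, integers ≥ 4) does.

For instance (6, 10) is also a counterexample (LHS = 1/16, RHS = 4/15), but it's lexicographically larger.

Answer: (m, n) = (4, 4)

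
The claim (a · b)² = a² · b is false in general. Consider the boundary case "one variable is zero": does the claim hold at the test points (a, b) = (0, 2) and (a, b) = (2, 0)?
Yes, holds at both test points

At (0, 2): LHS = 0, RHS = 0 → equal
At (2, 0): LHS = 0, RHS = 0 → equal

So the claim does hold at both of these boundary points, even though it is not an identity.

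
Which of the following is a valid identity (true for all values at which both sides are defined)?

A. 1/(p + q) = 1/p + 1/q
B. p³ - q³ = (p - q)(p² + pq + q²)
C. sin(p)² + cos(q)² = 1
A: fails at (1, 2) — LHS = 1/3, RHS = 3/2.
B: holds — e.g. at (2, 5), both sides equal -117.
C: fails at (2, 5) — LHS = cos(5)² + sin(2)² ≈ 0.9073, RHS = 1.

Answer: B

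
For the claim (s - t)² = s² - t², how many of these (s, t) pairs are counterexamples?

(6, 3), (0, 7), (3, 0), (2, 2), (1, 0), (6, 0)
2

Testing each pair:
(6, 3): LHS = 9, RHS = 27 → counterexample
(0, 7): LHS = 49, RHS = -49 → counterexample
(3, 0): LHS = 9, RHS = 9 → satisfies claim
(2, 2): LHS = 0, RHS = 0 → satisfies claim
(1, 0): LHS = 1, RHS = 1 → satisfies claim
(6, 0): LHS = 36, RHS = 36 → satisfies claim

That makes 2 counterexamples.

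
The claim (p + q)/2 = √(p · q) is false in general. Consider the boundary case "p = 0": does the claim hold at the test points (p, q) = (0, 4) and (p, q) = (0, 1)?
No, fails at both test points

At (0, 4): LHS = 2 ≠ RHS = 0
At (0, 1): LHS = 1/2 ≠ RHS = 0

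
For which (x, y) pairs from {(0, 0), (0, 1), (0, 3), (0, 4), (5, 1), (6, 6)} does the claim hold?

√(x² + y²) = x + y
(0, 0), (0, 1), (0, 3), (0, 4)

Testing each pair:
(0, 0): LHS = 0, RHS = 0 → holds
(0, 1): LHS = 1, RHS = 1 → holds
(0, 3): LHS = 3, RHS = 3 → holds
(0, 4): LHS = 4, RHS = 4 → holds
(5, 1): LHS = √(26) ≈ 5.099, RHS = 6 → fails
(6, 6): LHS = 6·√(2) ≈ 8.485, RHS = 12 → fails

4 of 6 pairs satisfy the claim.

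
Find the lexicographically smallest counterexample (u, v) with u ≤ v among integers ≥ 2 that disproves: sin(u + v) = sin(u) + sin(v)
Substituting (2, 2) into the claim:
LHS = sin(2 + 2) = sin(4) ≈ -0.7568
RHS = sin(2) + sin(2) = 2·sin(2) ≈ 1.819

Since LHS ≠ RHS, this pair disproves the claim, and no lexicographically smaller pair (u ≤ v, integers ≥ 2) does.

For instance (5, 7) is also a counterexample (LHS = sin(12) ≈ -0.5366, RHS = sin(5) + sin(7) ≈ -0.3019), but it's lexicographically larger.

Answer: (u, v) = (2, 2)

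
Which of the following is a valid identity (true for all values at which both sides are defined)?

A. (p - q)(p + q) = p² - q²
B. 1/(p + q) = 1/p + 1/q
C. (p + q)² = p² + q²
A: holds — e.g. at (3, 7), both sides equal -40.
B: fails at (4, 4) — LHS = 1/8, RHS = 1/2.
C: fails at (2, 3) — LHS = 25, RHS = 13.

Answer: A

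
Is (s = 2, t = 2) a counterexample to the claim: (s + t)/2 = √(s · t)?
Substituting s = 2, t = 2:
LHS = (2 + 2)/2 = 2
RHS = √(2 · 2) = 2

The sides agree, so this pair does not disprove the claim.

Answer: No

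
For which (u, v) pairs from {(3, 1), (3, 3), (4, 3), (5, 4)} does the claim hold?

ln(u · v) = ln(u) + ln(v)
Testing each pair:
(3, 1): LHS = ln(3) ≈ 1.099, RHS = ln(3) ≈ 1.099 → holds
(3, 3): LHS = ln(9) ≈ 2.197, RHS = 2·ln(3) ≈ 2.197 → holds
(4, 3): LHS = ln(12) ≈ 2.485, RHS = ln(3) + ln(4) ≈ 2.485 → holds
(5, 4): LHS = ln(20) ≈ 2.996, RHS = ln(4) + ln(5) ≈ 2.996 → holds

Every pair satisfies the claim.

Answer: All pairs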